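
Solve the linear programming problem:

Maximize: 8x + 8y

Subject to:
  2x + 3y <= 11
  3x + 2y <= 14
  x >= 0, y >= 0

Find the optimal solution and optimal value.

Feasible vertices: (0, 0), (0, 11/3), (4, 1), (14/3, 0)
Objective 8x + 8y at each:
  (0, 0): 0
  (0, 11/3): 88/3
  (4, 1): 40
  (14/3, 0): 112/3
Maximum is 40 at (4, 1).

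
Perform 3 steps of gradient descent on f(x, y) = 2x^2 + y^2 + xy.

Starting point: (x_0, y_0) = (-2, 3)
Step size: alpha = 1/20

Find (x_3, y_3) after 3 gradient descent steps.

f(x,y) = 2x^2 + y^2 + xy
grad_x = 4x + 1y, grad_y = 2y + 1x
Step 1: grad = (-5, 4), (-7/4, 14/5)
Step 2: grad = (-21/5, 77/20), (-77/50, 1043/400)
Step 3: grad = (-1421/400, 147/40), (-10899/8000, 1939/800)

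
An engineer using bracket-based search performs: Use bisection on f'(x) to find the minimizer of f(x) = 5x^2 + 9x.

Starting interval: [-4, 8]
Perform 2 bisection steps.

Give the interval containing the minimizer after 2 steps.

Finding critical point of f(x) = 5x^2 + 9x using bisection on f'(x) = 10x + 9.
f'(x) = 0 when x = -9/10.
Starting interval: [-4, 8]
Step 1: mid = 2, f'(mid) = 29, new interval = [-4, 2]
Step 2: mid = -1, f'(mid) = -1, new interval = [-1, 2]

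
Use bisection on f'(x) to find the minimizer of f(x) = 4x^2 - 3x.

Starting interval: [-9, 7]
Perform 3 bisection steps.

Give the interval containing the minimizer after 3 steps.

Finding critical point of f(x) = 4x^2 - 3x using bisection on f'(x) = 8x + -3.
f'(x) = 0 when x = 3/8.
Starting interval: [-9, 7]
Step 1: mid = -1, f'(mid) = -11, new interval = [-1, 7]
Step 2: mid = 3, f'(mid) = 21, new interval = [-1, 3]
Step 3: mid = 1, f'(mid) = 5, new interval = [-1, 1]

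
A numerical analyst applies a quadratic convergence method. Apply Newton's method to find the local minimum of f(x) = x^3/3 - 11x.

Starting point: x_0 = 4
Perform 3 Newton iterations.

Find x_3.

f(x) = x^3/3 - 11x
f'(x) = x^2 - 11, f''(x) = 2x
Newton update: x_{n+1} = x_n - (x_n^2 - 11)/(2*x_n)
Step 1: x_0 = 4, f'=5, f''=8, x_1 = 27/8
Step 2: x_1 = 27/8, f'=25/64, f''=27/4, x_2 = 1433/432
Step 3: x_2 = 1433/432, f'=625/186624, f''=1433/216, x_3 = 4106353/1238112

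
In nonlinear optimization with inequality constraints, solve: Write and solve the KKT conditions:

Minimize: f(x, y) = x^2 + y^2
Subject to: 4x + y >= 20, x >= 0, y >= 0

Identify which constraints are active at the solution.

KKT conditions for min x^2 + y^2 s.t. 4x + 1y >= 20, x >= 0, y >= 0:
Stationarity: 2x = mu*4 + mu_x, 2y = mu*1 + mu_y, with mu, mu_x, mu_y >= 0
Complementary slackness: mu*(4x + y - 20) = 0, mu_x*x = 0, mu_y*y = 0
(0, 0) is infeasible (4*0 + 1*0 < 20), so if mu = 0 stationarity would force x = mu_x/2 >= 0, y = mu_y/2 >= 0 with mu_x*x = mu_y*y = 0, i.e. x = y = 0: contradiction. Hence mu > 0 and 4x + y = 20 is active.
Try x > 0, y > 0 (so mu_x = mu_y = 0): x = 4*mu/2, y = 1*mu/2
Substitute: 4*(4*mu/2) + 1*(1*mu/2) = 20
  mu*17/2 = 20 => mu = 40/17
x* = 80/17 > 0, y* = 20/17 > 0, consistent with mu_x = mu_y = 0.
f is convex and the constraints are linear, so this KKT point is the global minimum.
f* = 400/17
Active constraints: 4x + y >= 20 (holds with equality, mu = 40/17 > 0); x >= 0 and y >= 0 are inactive (mu_x = mu_y = 0).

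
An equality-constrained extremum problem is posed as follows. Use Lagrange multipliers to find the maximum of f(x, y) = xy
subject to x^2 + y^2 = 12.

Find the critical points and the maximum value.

Lagrange conditions: y = 2*lambda*x and x = 2*lambda*y
If x = 0 then y = 0, violating the constraint, so x, y != 0.
Dividing: y/x = x/y => x^2 = y^2 => y = x or y = -x
Constraint: 2x^2 = 12 => x^2 = 6 => x = +/-sqrt(6)
Critical points: (sqrt(6), sqrt(6)), (-sqrt(6), -sqrt(6)), (sqrt(6), -sqrt(6)), (-sqrt(6), sqrt(6))
  y = x:  xy = x^2 = 6  at (sqrt(6), sqrt(6)) and (-sqrt(6), -sqrt(6))
  y = -x: xy = -x^2 = -6 at (sqrt(6), -sqrt(6)) and (-sqrt(6), sqrt(6))
Maximum xy = 6 at (sqrt(6), sqrt(6)) and (-sqrt(6), -sqrt(6))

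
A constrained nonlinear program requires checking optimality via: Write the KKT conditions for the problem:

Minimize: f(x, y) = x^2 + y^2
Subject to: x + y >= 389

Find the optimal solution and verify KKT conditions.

KKT conditions for min x^2 + y^2 s.t. x + y >= 389:
Stationarity: 2x = mu, 2y = mu
So x = y = mu/2.
Complementary slackness: mu*(x + y - 389) = 0
Primal feasibility: x + y >= 389; dual feasibility: mu >= 0
If mu = 0 then x = y = 0, but 0 + 0 < 389 is infeasible, so the constraint is active.
Constraint active: x + y = 2*(mu/2) = 389 => mu = 389
x = y = 389/2, f = 151321/2
Verify: stationarity 2*(389/2) = 389 = mu; primal 389/2 + 389/2 = 389 >= 389; dual mu = 389 >= 0; complementary slackness 389*(389 - 389) = 0. All KKT conditions hold.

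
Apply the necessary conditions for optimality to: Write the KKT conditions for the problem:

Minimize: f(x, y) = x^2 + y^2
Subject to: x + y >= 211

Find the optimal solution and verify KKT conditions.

KKT conditions for min x^2 + y^2 s.t. x + y >= 211:
Stationarity: 2x = mu, 2y = mu
So x = y = mu/2.
Complementary slackness: mu*(x + y - 211) = 0
Primal feasibility: x + y >= 211; dual feasibility: mu >= 0
If mu = 0 then x = y = 0, but 0 + 0 < 211 is infeasible, so the constraint is active.
Constraint active: x + y = 2*(mu/2) = 211 => mu = 211
x = y = 211/2, f = 44521/2
Verify: stationarity 2*(211/2) = 211 = mu; primal 211/2 + 211/2 = 211 >= 211; dual mu = 211 >= 0; complementary slackness 211*(211 - 211) = 0. All KKT conditions hold.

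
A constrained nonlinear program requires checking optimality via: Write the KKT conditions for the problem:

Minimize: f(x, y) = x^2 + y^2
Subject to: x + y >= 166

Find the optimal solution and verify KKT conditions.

KKT conditions for min x^2 + y^2 s.t. x + y >= 166:
Stationarity: 2x = mu, 2y = mu
So x = y = mu/2.
Complementary slackness: mu*(x + y - 166) = 0
Primal feasibility: x + y >= 166; dual feasibility: mu >= 0
If mu = 0 then x = y = 0, but 0 + 0 < 166 is infeasible, so the constraint is active.
Constraint active: x + y = 2*(mu/2) = 166 => mu = 166
x = y = 83, f = 13778
Verify: stationarity 2*83 = 166 = mu; primal 83 + 83 = 166 >= 166; dual mu = 166 >= 0; complementary slackness 166*(166 - 166) = 0. All KKT conditions hold.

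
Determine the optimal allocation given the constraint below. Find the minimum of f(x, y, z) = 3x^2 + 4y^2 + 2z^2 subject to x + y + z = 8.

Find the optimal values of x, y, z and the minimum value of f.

Using Lagrange multipliers on f = 3x^2 + 4y^2 + 2z^2 with constraint x + y + z = 8:
Conditions: 2*3*x = lambda, 2*4*y = lambda, 2*2*z = lambda
So x = lambda/6, y = lambda/8, z = lambda/4
Substituting into constraint: lambda * (13/24) = 8
lambda = 192/13
x = 32/13, y = 24/13, z = 48/13
Minimum value = 768/13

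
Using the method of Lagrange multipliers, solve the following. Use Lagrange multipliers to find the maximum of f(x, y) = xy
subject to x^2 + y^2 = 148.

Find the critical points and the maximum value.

Lagrange conditions: y = 2*lambda*x and x = 2*lambda*y
If x = 0 then y = 0, violating the constraint, so x, y != 0.
Dividing: y/x = x/y => x^2 = y^2 => y = x or y = -x
Constraint: 2x^2 = 148 => x^2 = 74 => x = +/-sqrt(74)
Critical points: (sqrt(74), sqrt(74)), (-sqrt(74), -sqrt(74)), (sqrt(74), -sqrt(74)), (-sqrt(74), sqrt(74))
  y = x:  xy = x^2 = 74  at (sqrt(74), sqrt(74)) and (-sqrt(74), -sqrt(74))
  y = -x: xy = -x^2 = -74 at (sqrt(74), -sqrt(74)) and (-sqrt(74), sqrt(74))
Maximum xy = 74 at (sqrt(74), sqrt(74)) and (-sqrt(74), -sqrt(74))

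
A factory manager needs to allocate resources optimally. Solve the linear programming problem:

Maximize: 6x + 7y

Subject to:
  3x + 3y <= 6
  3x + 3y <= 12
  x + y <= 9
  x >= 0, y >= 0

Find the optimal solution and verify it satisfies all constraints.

Feasible vertices: (0, 0), (0, 2), (2, 0)
Objective 6x + 7y at each vertex:
  (0, 0): 0
  (0, 2): 14
  (2, 0): 12
Maximum is 14 at (0, 2).
Verify constraints at (x, y) = (0, 2):
  3*0 + 3*2 = 6 <= 6 (active)
  3*0 + 3*2 = 6 <= 12
  1*0 + 1*2 = 2 <= 9
  x = 0 >= 0, y = 2 >= 0. All constraints satisfied.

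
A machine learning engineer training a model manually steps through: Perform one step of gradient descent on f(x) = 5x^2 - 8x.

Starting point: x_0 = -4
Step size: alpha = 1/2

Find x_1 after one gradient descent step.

f(x) = 5x^2 - 8x
f'(x) = 10x - 8
f'(-4) = 10*-4 + (-8) = -48
x_1 = x_0 - alpha * f'(x_0) = -4 - 1/2 * -48 = 20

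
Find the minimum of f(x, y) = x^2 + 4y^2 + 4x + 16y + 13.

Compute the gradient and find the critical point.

f(x,y) = x^2 + 4y^2 + 4x + 16y + 13
df/dx = 2x + (4) = 0  =>  x = -2
df/dy = 8y + (16) = 0  =>  y = -2
f(-2, -2) = 1*(-2)^2 + 4*(-2)^2 + 4*(-2) + 16*(-2) + 13 = -7
Hessian is diagonal with entries 2, 8 > 0, so this is a minimum.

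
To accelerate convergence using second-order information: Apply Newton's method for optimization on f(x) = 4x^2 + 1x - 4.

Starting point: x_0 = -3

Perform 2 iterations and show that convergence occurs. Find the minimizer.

f(x) = 4x^2 + 1x - 4, f'(x) = 8x + (1), f''(x) = 8
Step 1: f'(-3) = -23, x_1 = -3 - -23/8 = -1/8
Step 2: f'(-1/8) = 0, x_2 = -1/8 (converged)
Newton's method converges in 1 step for quadratics.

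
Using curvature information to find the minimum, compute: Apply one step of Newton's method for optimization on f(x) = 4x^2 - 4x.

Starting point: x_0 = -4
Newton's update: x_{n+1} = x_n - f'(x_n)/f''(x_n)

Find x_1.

f(x) = 4x^2 - 4x
f'(x) = 8x + (-4), f''(x) = 8
Newton step: x_1 = x_0 - f'(x_0)/f''(x_0)
f'(-4) = -36
x_1 = -4 - -36/8 = 1/2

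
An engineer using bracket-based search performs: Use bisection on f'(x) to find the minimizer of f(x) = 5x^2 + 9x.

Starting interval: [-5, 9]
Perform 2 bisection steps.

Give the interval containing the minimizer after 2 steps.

Finding critical point of f(x) = 5x^2 + 9x using bisection on f'(x) = 10x + 9.
f'(x) = 0 when x = -9/10.
Starting interval: [-5, 9]
Step 1: mid = 2, f'(mid) = 29, new interval = [-5, 2]
Step 2: mid = -3/2, f'(mid) = -6, new interval = [-3/2, 2]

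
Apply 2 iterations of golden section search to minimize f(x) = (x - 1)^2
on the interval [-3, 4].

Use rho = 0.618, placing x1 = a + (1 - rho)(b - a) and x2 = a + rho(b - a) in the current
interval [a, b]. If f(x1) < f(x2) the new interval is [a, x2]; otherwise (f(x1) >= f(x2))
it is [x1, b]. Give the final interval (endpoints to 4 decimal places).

Golden section search for min of f(x) = (x - 1)^2 on [-3, 4].
Each step: x1 = a + (1 - rho)(b - a), x2 = a + rho(b - a); if f(x1) < f(x2) keep [a, x2], otherwise keep [x1, b].
Step 1: [-3.0000, 4.0000], x1=-0.3260 (f=1.7583), x2=1.3260 (f=0.1063); f(x1) > f(x2) => keep [-0.3260, 4.0000]
Step 2: [-0.3260, 4.0000], x1=1.3265 (f=0.1066), x2=2.3475 (f=1.8157); f(x1) < f(x2) => keep [-0.3260, 2.3475]
Final interval: [-0.3260, 2.3475]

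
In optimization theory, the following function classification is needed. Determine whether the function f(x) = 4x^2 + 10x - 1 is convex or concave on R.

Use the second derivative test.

f(x) = 4x^2 + 10x - 1
f'(x) = 8x + 10
f''(x) = 8
Since f''(x) = 8 > 0 for all x, f is convex on R.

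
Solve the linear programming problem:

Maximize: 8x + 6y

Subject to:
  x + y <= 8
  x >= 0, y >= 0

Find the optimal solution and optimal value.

The feasible region has vertices at [(0, 0), (8, 0), (0, 8)].
Checking objective 8x + 6y at each vertex:
  (0, 0): 8*0 + 6*0 = 0
  (8, 0): 8*8 + 6*0 = 64
  (0, 8): 8*0 + 6*8 = 48
Maximum is 64 at (8, 0).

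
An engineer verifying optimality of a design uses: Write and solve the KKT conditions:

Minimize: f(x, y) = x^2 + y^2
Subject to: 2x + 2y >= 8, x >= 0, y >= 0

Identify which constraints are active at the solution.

KKT conditions for min x^2 + y^2 s.t. 2x + 2y >= 8, x >= 0, y >= 0:
Stationarity: 2x = mu*2 + mu_x, 2y = mu*2 + mu_y, with mu, mu_x, mu_y >= 0
Complementary slackness: mu*(2x + 2y - 8) = 0, mu_x*x = 0, mu_y*y = 0
(0, 0) is infeasible (2*0 + 2*0 < 8), so if mu = 0 stationarity would force x = mu_x/2 >= 0, y = mu_y/2 >= 0 with mu_x*x = mu_y*y = 0, i.e. x = y = 0: contradiction. Hence mu > 0 and 2x + 2y = 8 is active.
Try x > 0, y > 0 (so mu_x = mu_y = 0): x = 2*mu/2, y = 2*mu/2
Substitute: 2*(2*mu/2) + 2*(2*mu/2) = 8
  mu*8/2 = 8 => mu = 2
x* = 2 > 0, y* = 2 > 0, consistent with mu_x = mu_y = 0.
f is convex and the constraints are linear, so this KKT point is the global minimum.
f* = 8
Active constraints: 2x + 2y >= 8 (holds with equality, mu = 2 > 0); x >= 0 and y >= 0 are inactive (mu_x = mu_y = 0).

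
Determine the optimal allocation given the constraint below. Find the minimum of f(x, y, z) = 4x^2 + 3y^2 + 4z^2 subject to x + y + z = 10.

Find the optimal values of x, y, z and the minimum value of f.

Using Lagrange multipliers on f = 4x^2 + 3y^2 + 4z^2 with constraint x + y + z = 10:
Conditions: 2*4*x = lambda, 2*3*y = lambda, 2*4*z = lambda
So x = lambda/8, y = lambda/6, z = lambda/8
Substituting into constraint: lambda * (5/12) = 10
lambda = 24
x = 3, y = 4, z = 3
Minimum value = 120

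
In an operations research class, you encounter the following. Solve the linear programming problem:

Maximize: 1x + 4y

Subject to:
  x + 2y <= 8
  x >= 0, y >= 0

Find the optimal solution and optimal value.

The feasible region has vertices at [(0, 0), (8, 0), (0, 4)].
Checking objective 1x + 4y at each vertex:
  (0, 0): 1*0 + 4*0 = 0
  (8, 0): 1*8 + 4*0 = 8
  (0, 4): 1*0 + 4*4 = 16
Maximum is 16 at (0, 4).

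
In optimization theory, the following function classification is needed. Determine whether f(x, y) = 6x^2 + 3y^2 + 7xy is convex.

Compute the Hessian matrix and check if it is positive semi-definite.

f(x,y) = 6x^2 + 3y^2 + 7xy
Hessian H = [[12, 7], [7, 6]]
trace(H) = 18, det(H) = 23
Eigenvalues: (18 +/- sqrt(232)) / 2 = 16.62, 1.384
Since both eigenvalues > 0, f is convex.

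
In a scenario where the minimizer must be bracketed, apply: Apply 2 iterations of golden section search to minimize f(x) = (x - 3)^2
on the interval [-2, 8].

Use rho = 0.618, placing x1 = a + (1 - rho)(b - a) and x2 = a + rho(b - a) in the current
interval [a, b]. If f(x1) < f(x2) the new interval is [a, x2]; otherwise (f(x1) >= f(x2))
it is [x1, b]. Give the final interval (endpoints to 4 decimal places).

Golden section search for min of f(x) = (x - 3)^2 on [-2, 8].
Each step: x1 = a + (1 - rho)(b - a), x2 = a + rho(b - a); if f(x1) < f(x2) keep [a, x2], otherwise keep [x1, b].
Step 1: [-2.0000, 8.0000], x1=1.8200 (f=1.3924), x2=4.1800 (f=1.3924); f(x1) = f(x2) (tie, not '<') => keep [1.8200, 8.0000]
Step 2: [1.8200, 8.0000], x1=4.1808 (f=1.3942), x2=5.6392 (f=6.9656); f(x1) < f(x2) => keep [1.8200, 5.6392]
Final interval: [1.8200, 5.6392]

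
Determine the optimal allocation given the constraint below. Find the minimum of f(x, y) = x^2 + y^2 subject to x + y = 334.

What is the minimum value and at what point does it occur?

Substitute y = 334 - x into f(x,y) = x^2 + y^2:
g(x) = x^2 + (334 - x)^2 = 2x^2 - 668x + 111556
g'(x) = 4x - 668 = 0  =>  x = 167
y = 334 - 167 = 167
Minimum value = 167^2 + 167^2 = 55778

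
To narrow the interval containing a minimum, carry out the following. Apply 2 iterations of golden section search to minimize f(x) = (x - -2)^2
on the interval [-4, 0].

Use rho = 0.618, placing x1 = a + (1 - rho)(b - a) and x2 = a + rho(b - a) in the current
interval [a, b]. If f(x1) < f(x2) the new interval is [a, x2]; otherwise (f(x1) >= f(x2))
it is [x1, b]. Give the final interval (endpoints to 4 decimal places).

Golden section search for min of f(x) = (x - -2)^2 on [-4, 0].
Each step: x1 = a + (1 - rho)(b - a), x2 = a + rho(b - a); if f(x1) < f(x2) keep [a, x2], otherwise keep [x1, b].
Step 1: [-4.0000, 0.0000], x1=-2.4720 (f=0.2228), x2=-1.5280 (f=0.2228); f(x1) = f(x2) (tie, not '<') => keep [-2.4720, 0.0000]
Step 2: [-2.4720, 0.0000], x1=-1.5277 (f=0.2231), x2=-0.9443 (f=1.1145); f(x1) < f(x2) => keep [-2.4720, -0.9443]
Final interval: [-2.4720, -0.9443]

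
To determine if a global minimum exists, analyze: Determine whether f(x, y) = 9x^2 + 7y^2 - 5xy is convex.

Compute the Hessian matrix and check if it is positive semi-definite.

f(x,y) = 9x^2 + 7y^2 - 5xy
Hessian H = [[18, -5], [-5, 14]]
trace(H) = 32, det(H) = 227
Eigenvalues: (32 +/- sqrt(116)) / 2 = 21.39, 10.61
Since both eigenvalues > 0, f is convex.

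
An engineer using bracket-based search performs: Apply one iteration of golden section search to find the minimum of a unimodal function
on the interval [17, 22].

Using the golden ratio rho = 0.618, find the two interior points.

Golden section search on [17, 22].
Golden ratio rho = 0.618 (approx).
Interior points:
  x_1 = 17 + (1-0.618)*5 = 18.9100
  x_2 = 17 + 0.618*5 = 20.0900
Compare f(x_1) and f(x_2) to determine which subinterval to keep.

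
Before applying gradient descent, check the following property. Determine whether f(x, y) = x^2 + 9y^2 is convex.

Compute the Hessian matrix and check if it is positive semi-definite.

f(x,y) = x^2 + 9y^2
Hessian H = [[2, 0], [0, 18]]
trace(H) = 20, det(H) = 36
Eigenvalues: (20 +/- sqrt(256)) / 2 = 18, 2
Since both eigenvalues > 0, f is convex.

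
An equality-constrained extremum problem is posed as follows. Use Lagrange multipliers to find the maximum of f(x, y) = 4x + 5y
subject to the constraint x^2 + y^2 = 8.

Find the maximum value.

Set up Lagrange conditions: grad f = lambda * grad g
  4 = 2*lambda*x
  5 = 2*lambda*y
From these: x/y = 4/5, so x = 4t, y = 5t for some t.
Substitute into constraint: (4t)^2 + (5t)^2 = 8
  t^2 * 41 = 8
  t = sqrt(8/41)
Maximum = 4*x + 5*y = (4^2 + 5^2)*t = 41 * sqrt(8/41) = sqrt(328)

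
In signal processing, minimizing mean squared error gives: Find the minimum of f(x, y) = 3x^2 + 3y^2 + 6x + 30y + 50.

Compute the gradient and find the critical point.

f(x,y) = 3x^2 + 3y^2 + 6x + 30y + 50
df/dx = 6x + (6) = 0  =>  x = -1
df/dy = 6y + (30) = 0  =>  y = -5
f(-1, -5) = 3*(-1)^2 + 3*(-5)^2 + 6*(-1) + 30*(-5) + 50 = -28
Hessian is diagonal with entries 6, 6 > 0, so this is a minimum.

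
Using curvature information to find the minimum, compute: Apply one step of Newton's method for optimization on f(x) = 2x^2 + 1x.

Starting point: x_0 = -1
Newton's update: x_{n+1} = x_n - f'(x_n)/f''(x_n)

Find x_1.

f(x) = 2x^2 + 1x
f'(x) = 4x + (1), f''(x) = 4
Newton step: x_1 = x_0 - f'(x_0)/f''(x_0)
f'(-1) = -3
x_1 = -1 - -3/4 = -1/4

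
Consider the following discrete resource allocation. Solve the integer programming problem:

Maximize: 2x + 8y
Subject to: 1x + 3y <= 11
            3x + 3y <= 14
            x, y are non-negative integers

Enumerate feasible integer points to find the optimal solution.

Constraint 1: 1x + 3y <= 11
Constraint 2: 3x + 3y <= 14
Feasible x range (need y >= 0): 0 <= x <= min(11/1, 14/3) => x in {0, ..., 4}.
Enumerate feasible integer points row by row (the coefficient of y is 8 > 0, so for each x the largest feasible y gives the best value):
  x = 0: y <= min((11 - 1*0)/3, (14 - 3*0)/3) => y in {0, ..., 3}; best 2*0 + 8*3 = 24
  x = 1: y <= min((11 - 1*1)/3, (14 - 3*1)/3) => y in {0, ..., 3}; best 2*1 + 8*3 = 26
  x = 2: y <= min((11 - 1*2)/3, (14 - 3*2)/3) => y in {0, ..., 2}; best 2*2 + 8*2 = 20
  x = 3: y <= min((11 - 1*3)/3, (14 - 3*3)/3) => y in {0, ..., 1}; best 2*3 + 8*1 = 14
  x = 4: y <= min((11 - 1*4)/3, (14 - 3*4)/3) => y in {0}; best 2*4 + 8*0 = 8
The maximum 2x + 8y = 26 is achieved at x = 1, y = 3.
Check: 1*1 + 3*3 = 10 <= 11 and 3*1 + 3*3 = 12 <= 14.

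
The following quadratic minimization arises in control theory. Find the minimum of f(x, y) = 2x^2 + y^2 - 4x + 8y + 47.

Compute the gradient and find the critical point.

f(x,y) = 2x^2 + y^2 - 4x + 8y + 47
df/dx = 4x + (-4) = 0  =>  x = 1
df/dy = 2y + (8) = 0  =>  y = -4
f(1, -4) = 2*(1)^2 + 1*(-4)^2 + -4*(1) + 8*(-4) + 47 = 29
Hessian is diagonal with entries 4, 2 > 0, so this is a minimum.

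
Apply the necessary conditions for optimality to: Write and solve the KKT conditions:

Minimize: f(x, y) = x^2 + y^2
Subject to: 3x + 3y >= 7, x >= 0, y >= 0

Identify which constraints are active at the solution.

KKT conditions for min x^2 + y^2 s.t. 3x + 3y >= 7, x >= 0, y >= 0:
Stationarity: 2x = mu*3 + mu_x, 2y = mu*3 + mu_y, with mu, mu_x, mu_y >= 0
Complementary slackness: mu*(3x + 3y - 7) = 0, mu_x*x = 0, mu_y*y = 0
(0, 0) is infeasible (3*0 + 3*0 < 7), so if mu = 0 stationarity would force x = mu_x/2 >= 0, y = mu_y/2 >= 0 with mu_x*x = mu_y*y = 0, i.e. x = y = 0: contradiction. Hence mu > 0 and 3x + 3y = 7 is active.
Try x > 0, y > 0 (so mu_x = mu_y = 0): x = 3*mu/2, y = 3*mu/2
Substitute: 3*(3*mu/2) + 3*(3*mu/2) = 7
  mu*18/2 = 7 => mu = 7/9
x* = 7/6 > 0, y* = 7/6 > 0, consistent with mu_x = mu_y = 0.
f is convex and the constraints are linear, so this KKT point is the global minimum.
f* = 49/18
Active constraints: 3x + 3y >= 7 (holds with equality, mu = 7/9 > 0); x >= 0 and y >= 0 are inactive (mu_x = mu_y = 0).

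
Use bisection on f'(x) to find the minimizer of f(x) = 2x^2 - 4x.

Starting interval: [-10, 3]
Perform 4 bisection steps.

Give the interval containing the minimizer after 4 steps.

Finding critical point of f(x) = 2x^2 - 4x using bisection on f'(x) = 4x + -4.
f'(x) = 0 when x = 1.
Starting interval: [-10, 3]
Step 1: mid = -7/2, f'(mid) = -18, new interval = [-7/2, 3]
Step 2: mid = -1/4, f'(mid) = -5, new interval = [-1/4, 3]
Step 3: mid = 11/8, f'(mid) = 3/2, new interval = [-1/4, 11/8]
Step 4: mid = 9/16, f'(mid) = -7/4, new interval = [9/16, 11/8]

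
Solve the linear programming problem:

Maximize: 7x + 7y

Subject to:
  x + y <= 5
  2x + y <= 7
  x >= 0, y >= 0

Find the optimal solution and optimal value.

Feasible vertices: (0, 0), (0, 5), (2, 3), (7/2, 0)
Objective 7x + 7y at each:
  (0, 0): 0
  (0, 5): 35
  (2, 3): 35
  (7/2, 0): 49/2
Maximum is 35 at (0, 5).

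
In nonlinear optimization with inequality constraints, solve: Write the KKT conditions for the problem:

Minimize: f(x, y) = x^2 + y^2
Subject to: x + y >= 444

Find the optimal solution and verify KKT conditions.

KKT conditions for min x^2 + y^2 s.t. x + y >= 444:
Stationarity: 2x = mu, 2y = mu
So x = y = mu/2.
Complementary slackness: mu*(x + y - 444) = 0
Primal feasibility: x + y >= 444; dual feasibility: mu >= 0
If mu = 0 then x = y = 0, but 0 + 0 < 444 is infeasible, so the constraint is active.
Constraint active: x + y = 2*(mu/2) = 444 => mu = 444
x = y = 222, f = 98568
Verify: stationarity 2*222 = 444 = mu; primal 222 + 222 = 444 >= 444; dual mu = 444 >= 0; complementary slackness 444*(444 - 444) = 0. All KKT conditions hold.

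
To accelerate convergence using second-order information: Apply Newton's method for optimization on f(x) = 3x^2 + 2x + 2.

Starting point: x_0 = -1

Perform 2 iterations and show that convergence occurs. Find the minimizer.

f(x) = 3x^2 + 2x + 2, f'(x) = 6x + (2), f''(x) = 6
Step 1: f'(-1) = -4, x_1 = -1 - -4/6 = -1/3
Step 2: f'(-1/3) = 0, x_2 = -1/3 (converged)
Newton's method converges in 1 step for quadratics.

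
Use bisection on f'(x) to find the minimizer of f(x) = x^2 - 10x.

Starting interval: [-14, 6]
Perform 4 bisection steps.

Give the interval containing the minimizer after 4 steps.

Finding critical point of f(x) = x^2 - 10x using bisection on f'(x) = 2x + -10.
f'(x) = 0 when x = 5.
Starting interval: [-14, 6]
Step 1: mid = -4, f'(mid) = -18, new interval = [-4, 6]
Step 2: mid = 1, f'(mid) = -8, new interval = [1, 6]
Step 3: mid = 7/2, f'(mid) = -3, new interval = [7/2, 6]
Step 4: mid = 19/4, f'(mid) = -1/2, new interval = [19/4, 6]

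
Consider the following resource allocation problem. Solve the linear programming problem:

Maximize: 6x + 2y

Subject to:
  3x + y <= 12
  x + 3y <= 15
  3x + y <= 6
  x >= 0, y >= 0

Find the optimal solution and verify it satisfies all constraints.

Feasible vertices: (0, 0), (0, 5), (3/8, 39/8), (2, 0)
Objective 6x + 2y at each vertex:
  (0, 0): 0
  (0, 5): 10
  (3/8, 39/8): 12
  (2, 0): 12
Maximum is 12 at (3/8, 39/8).
Verify constraints at (x, y) = (3/8, 39/8):
  3*(3/8) + 1*(39/8) = 6 <= 12
  1*(3/8) + 3*(39/8) = 15 <= 15 (active)
  3*(3/8) + 1*(39/8) = 6 <= 6 (active)
  x = 3/8 >= 0, y = 39/8 >= 0. All constraints satisfied.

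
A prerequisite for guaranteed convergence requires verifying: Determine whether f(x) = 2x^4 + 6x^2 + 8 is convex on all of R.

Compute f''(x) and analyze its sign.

f(x) = 2x^4 + 6x^2 + 8
f'(x) = 8x^3 + 12x
f''(x) = 24x^2 + 12
f''(x) = 24x^2 + 12 >= 12 > 0 for all x
Therefore, f is convex on R.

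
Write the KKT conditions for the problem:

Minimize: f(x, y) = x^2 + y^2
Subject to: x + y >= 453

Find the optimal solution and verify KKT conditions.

KKT conditions for min x^2 + y^2 s.t. x + y >= 453:
Stationarity: 2x = mu, 2y = mu
So x = y = mu/2.
Complementary slackness: mu*(x + y - 453) = 0
Primal feasibility: x + y >= 453; dual feasibility: mu >= 0
If mu = 0 then x = y = 0, but 0 + 0 < 453 is infeasible, so the constraint is active.
Constraint active: x + y = 2*(mu/2) = 453 => mu = 453
x = y = 453/2, f = 205209/2
Verify: stationarity 2*(453/2) = 453 = mu; primal 453/2 + 453/2 = 453 >= 453; dual mu = 453 >= 0; complementary slackness 453*(453 - 453) = 0. All KKT conditions hold.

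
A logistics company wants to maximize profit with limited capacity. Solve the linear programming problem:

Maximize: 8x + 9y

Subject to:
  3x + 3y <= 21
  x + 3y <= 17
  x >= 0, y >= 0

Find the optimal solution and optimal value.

Feasible vertices: (0, 0), (0, 17/3), (2, 5), (7, 0)
Objective 8x + 9y at each:
  (0, 0): 0
  (0, 17/3): 51
  (2, 5): 61
  (7, 0): 56
Maximum is 61 at (2, 5).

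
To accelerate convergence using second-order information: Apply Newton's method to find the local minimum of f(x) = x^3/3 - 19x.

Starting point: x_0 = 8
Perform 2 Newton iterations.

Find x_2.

f(x) = x^3/3 - 19x
f'(x) = x^2 - 19, f''(x) = 2x
Newton update: x_{n+1} = x_n - (x_n^2 - 19)/(2*x_n)
Step 1: x_0 = 8, f'=45, f''=16, x_1 = 83/16
Step 2: x_1 = 83/16, f'=2025/256, f''=83/8, x_2 = 11753/2656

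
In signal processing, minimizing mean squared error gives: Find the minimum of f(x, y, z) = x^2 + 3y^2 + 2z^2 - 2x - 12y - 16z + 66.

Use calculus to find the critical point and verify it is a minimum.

f(x,y,z) = x^2 + 3y^2 + 2z^2 - 2x - 12y - 16z + 66
df/dx = 2x + (-2) = 0 => x = 1
df/dy = 6y + (-12) = 0 => y = 2
df/dz = 4z + (-16) = 0 => z = 4
f(1,2,4) = 1*(1)^2 + 3*(2)^2 + 2*(4)^2 + -2*(1) + -12*(2) + -16*(4) + 66 = 21
Hessian is diagonal with entries 2, 6, 4 > 0, confirmed minimum.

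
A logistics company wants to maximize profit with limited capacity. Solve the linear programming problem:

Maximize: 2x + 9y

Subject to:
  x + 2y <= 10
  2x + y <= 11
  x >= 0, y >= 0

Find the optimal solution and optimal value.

Feasible vertices: (0, 0), (0, 5), (4, 3), (11/2, 0)
Objective 2x + 9y at each:
  (0, 0): 0
  (0, 5): 45
  (4, 3): 35
  (11/2, 0): 11
Maximum is 45 at (0, 5).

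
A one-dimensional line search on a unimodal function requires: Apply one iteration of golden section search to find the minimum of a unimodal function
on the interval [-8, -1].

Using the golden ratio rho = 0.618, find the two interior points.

Golden section search on [-8, -1].
Golden ratio rho = 0.618 (approx).
Interior points:
  x_1 = -8 + (1-0.618)*7 = -5.3260
  x_2 = -8 + 0.618*7 = -3.6740
Compare f(x_1) and f(x_2) to determine which subinterval to keep.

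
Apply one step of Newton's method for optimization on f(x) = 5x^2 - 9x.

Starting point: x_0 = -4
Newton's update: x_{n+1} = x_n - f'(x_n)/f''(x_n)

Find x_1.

f(x) = 5x^2 - 9x
f'(x) = 10x + (-9), f''(x) = 10
Newton step: x_1 = x_0 - f'(x_0)/f''(x_0)
f'(-4) = -49
x_1 = -4 - -49/10 = 9/10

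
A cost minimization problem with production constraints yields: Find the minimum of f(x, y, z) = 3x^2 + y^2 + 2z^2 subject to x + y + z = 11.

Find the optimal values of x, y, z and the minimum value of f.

Using Lagrange multipliers on f = 3x^2 + y^2 + 2z^2 with constraint x + y + z = 11:
Conditions: 2*3*x = lambda, 2*1*y = lambda, 2*2*z = lambda
So x = lambda/6, y = lambda/2, z = lambda/4
Substituting into constraint: lambda * (11/12) = 11
lambda = 12
x = 2, y = 6, z = 3
Minimum value = 66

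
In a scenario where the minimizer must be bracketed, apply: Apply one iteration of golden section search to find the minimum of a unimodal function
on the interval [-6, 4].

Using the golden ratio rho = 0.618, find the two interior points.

Golden section search on [-6, 4].
Golden ratio rho = 0.618 (approx).
Interior points:
  x_1 = -6 + (1-0.618)*10 = -2.1800
  x_2 = -6 + 0.618*10 = 0.1800
Compare f(x_1) and f(x_2) to determine which subinterval to keep.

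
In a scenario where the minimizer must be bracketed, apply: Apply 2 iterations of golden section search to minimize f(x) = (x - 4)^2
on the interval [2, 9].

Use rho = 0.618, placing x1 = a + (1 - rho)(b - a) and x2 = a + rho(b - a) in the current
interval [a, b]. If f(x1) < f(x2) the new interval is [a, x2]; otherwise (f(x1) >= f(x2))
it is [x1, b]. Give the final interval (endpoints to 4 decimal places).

Golden section search for min of f(x) = (x - 4)^2 on [2, 9].
Each step: x1 = a + (1 - rho)(b - a), x2 = a + rho(b - a); if f(x1) < f(x2) keep [a, x2], otherwise keep [x1, b].
Step 1: [2.0000, 9.0000], x1=4.6740 (f=0.4543), x2=6.3260 (f=5.4103); f(x1) < f(x2) => keep [2.0000, 6.3260]
Step 2: [2.0000, 6.3260], x1=3.6525 (f=0.1207), x2=4.6735 (f=0.4536); f(x1) < f(x2) => keep [2.0000, 4.6735]
Final interval: [2.0000, 4.6735]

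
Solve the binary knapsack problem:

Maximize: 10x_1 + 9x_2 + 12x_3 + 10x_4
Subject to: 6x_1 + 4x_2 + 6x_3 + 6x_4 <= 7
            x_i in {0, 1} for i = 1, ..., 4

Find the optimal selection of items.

Items: item 1 (v=10, w=6), item 2 (v=9, w=4), item 3 (v=12, w=6), item 4 (v=10, w=6)
Capacity: 7
Checking all 16 subsets (w = total weight, v = total value):
  {}: w = 0, v = 0
  {1}: w = 6, v = 10
  {2}: w = 4, v = 9
  {3}: w = 6, v = 12
  {4}: w = 6, v = 10
  {1, 2}: w = 10 > 7, infeasible
  {1, 3}: w = 12 > 7, infeasible
  {1, 4}: w = 12 > 7, infeasible
  {2, 3}: w = 10 > 7, infeasible
  {2, 4}: w = 10 > 7, infeasible
  {3, 4}: w = 12 > 7, infeasible
  {1, 2, 3}: w = 16 > 7, infeasible
  {1, 2, 4}: w = 16 > 7, infeasible
  {1, 3, 4}: w = 18 > 7, infeasible
  {2, 3, 4}: w = 16 > 7, infeasible
  {1, 2, 3, 4}: w = 22 > 7, infeasible
Best feasible subset: items [3]
Total weight: 6 <= 7, total value: 12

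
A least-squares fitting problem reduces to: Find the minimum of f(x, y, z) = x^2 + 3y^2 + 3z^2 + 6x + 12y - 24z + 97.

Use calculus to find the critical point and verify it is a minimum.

f(x,y,z) = x^2 + 3y^2 + 3z^2 + 6x + 12y - 24z + 97
df/dx = 2x + (6) = 0 => x = -3
df/dy = 6y + (12) = 0 => y = -2
df/dz = 6z + (-24) = 0 => z = 4
f(-3,-2,4) = 1*(-3)^2 + 3*(-2)^2 + 3*(4)^2 + 6*(-3) + 12*(-2) + -24*(4) + 97 = 28
Hessian is diagonal with entries 2, 6, 6 > 0, confirmed minimum.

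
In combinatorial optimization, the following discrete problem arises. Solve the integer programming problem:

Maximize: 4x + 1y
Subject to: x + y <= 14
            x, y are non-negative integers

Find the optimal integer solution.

Objective: 4x + 1y, constraint: x + y <= 14
Coefficient of x is 4 >= coefficient of y is 1, so allocate the entire budget to x.
Optimal: x = 14, y = 0, value = 56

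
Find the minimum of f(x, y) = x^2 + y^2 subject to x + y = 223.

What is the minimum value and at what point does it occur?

Substitute y = 223 - x into f(x,y) = x^2 + y^2:
g(x) = x^2 + (223 - x)^2 = 2x^2 - 446x + 49729
g'(x) = 4x - 446 = 0  =>  x = 223/2
y = 223 - 223/2 = 223/2
Minimum value = (223/2)^2 + (223/2)^2 = 49729/2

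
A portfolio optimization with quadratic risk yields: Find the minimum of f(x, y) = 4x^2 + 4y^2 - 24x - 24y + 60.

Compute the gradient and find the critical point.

f(x,y) = 4x^2 + 4y^2 - 24x - 24y + 60
df/dx = 8x + (-24) = 0  =>  x = 3
df/dy = 8y + (-24) = 0  =>  y = 3
f(3, 3) = 4*(3)^2 + 4*(3)^2 + -24*(3) + -24*(3) + 60 = -12
Hessian is diagonal with entries 8, 8 > 0, so this is a minimum.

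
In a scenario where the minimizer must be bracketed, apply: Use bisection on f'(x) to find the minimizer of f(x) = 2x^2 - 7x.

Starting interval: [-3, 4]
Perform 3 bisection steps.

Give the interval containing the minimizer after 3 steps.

Finding critical point of f(x) = 2x^2 - 7x using bisection on f'(x) = 4x + -7.
f'(x) = 0 when x = 7/4.
Starting interval: [-3, 4]
Step 1: mid = 1/2, f'(mid) = -5, new interval = [1/2, 4]
Step 2: mid = 9/4, f'(mid) = 2, new interval = [1/2, 9/4]
Step 3: mid = 11/8, f'(mid) = -3/2, new interval = [11/8, 9/4]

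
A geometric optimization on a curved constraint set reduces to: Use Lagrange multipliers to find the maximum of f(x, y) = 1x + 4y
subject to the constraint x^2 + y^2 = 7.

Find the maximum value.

Set up Lagrange conditions: grad f = lambda * grad g
  1 = 2*lambda*x
  4 = 2*lambda*y
From these: x/y = 1/4, so x = 1t, y = 4t for some t.
Substitute into constraint: (1t)^2 + (4t)^2 = 7
  t^2 * 17 = 7
  t = sqrt(7/17)
Maximum = 1*x + 4*y = (1^2 + 4^2)*t = 17 * sqrt(7/17) = sqrt(119)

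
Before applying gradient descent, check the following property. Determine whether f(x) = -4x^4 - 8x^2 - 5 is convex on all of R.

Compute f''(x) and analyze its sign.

f(x) = -4x^4 - 8x^2 - 5
f'(x) = -16x^3 + -16x
f''(x) = -48x^2 + -16
f''(x) = -48x^2 + -16 <= -16 < 0 for all x
Therefore, f is concave on R.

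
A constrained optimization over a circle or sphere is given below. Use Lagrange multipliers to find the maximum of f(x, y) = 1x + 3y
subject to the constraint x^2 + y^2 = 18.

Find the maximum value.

Set up Lagrange conditions: grad f = lambda * grad g
  1 = 2*lambda*x
  3 = 2*lambda*y
From these: x/y = 1/3, so x = 1t, y = 3t for some t.
Substitute into constraint: (1t)^2 + (3t)^2 = 18
  t^2 * 10 = 18
  t = sqrt(18/10)
Maximum = 1*x + 3*y = (1^2 + 3^2)*t = 10 * sqrt(18/10) = sqrt(180)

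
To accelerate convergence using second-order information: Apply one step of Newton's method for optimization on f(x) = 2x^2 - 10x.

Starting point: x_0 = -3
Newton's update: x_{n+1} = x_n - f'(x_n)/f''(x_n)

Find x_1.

f(x) = 2x^2 - 10x
f'(x) = 4x + (-10), f''(x) = 4
Newton step: x_1 = x_0 - f'(x_0)/f''(x_0)
f'(-3) = -22
x_1 = -3 - -22/4 = 5/2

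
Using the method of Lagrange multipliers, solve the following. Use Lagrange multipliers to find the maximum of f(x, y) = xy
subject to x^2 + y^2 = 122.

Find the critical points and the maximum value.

Lagrange conditions: y = 2*lambda*x and x = 2*lambda*y
If x = 0 then y = 0, violating the constraint, so x, y != 0.
Dividing: y/x = x/y => x^2 = y^2 => y = x or y = -x
Constraint: 2x^2 = 122 => x^2 = 61 => x = +/-sqrt(61)
Critical points: (sqrt(61), sqrt(61)), (-sqrt(61), -sqrt(61)), (sqrt(61), -sqrt(61)), (-sqrt(61), sqrt(61))
  y = x:  xy = x^2 = 61  at (sqrt(61), sqrt(61)) and (-sqrt(61), -sqrt(61))
  y = -x: xy = -x^2 = -61 at (sqrt(61), -sqrt(61)) and (-sqrt(61), sqrt(61))
Maximum xy = 61 at (sqrt(61), sqrt(61)) and (-sqrt(61), -sqrt(61))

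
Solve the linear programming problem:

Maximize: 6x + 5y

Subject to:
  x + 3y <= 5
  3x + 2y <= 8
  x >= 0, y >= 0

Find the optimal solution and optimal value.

Feasible vertices: (0, 0), (0, 5/3), (2, 1), (8/3, 0)
Objective 6x + 5y at each:
  (0, 0): 0
  (0, 5/3): 25/3
  (2, 1): 17
  (8/3, 0): 16
Maximum is 17 at (2, 1).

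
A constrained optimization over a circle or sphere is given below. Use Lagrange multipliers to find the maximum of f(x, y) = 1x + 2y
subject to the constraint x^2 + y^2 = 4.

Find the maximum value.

Set up Lagrange conditions: grad f = lambda * grad g
  1 = 2*lambda*x
  2 = 2*lambda*y
From these: x/y = 1/2, so x = 1t, y = 2t for some t.
Substitute into constraint: (1t)^2 + (2t)^2 = 4
  t^2 * 5 = 4
  t = sqrt(4/5)
Maximum = 1*x + 2*y = (1^2 + 2^2)*t = 5 * sqrt(4/5) = sqrt(20)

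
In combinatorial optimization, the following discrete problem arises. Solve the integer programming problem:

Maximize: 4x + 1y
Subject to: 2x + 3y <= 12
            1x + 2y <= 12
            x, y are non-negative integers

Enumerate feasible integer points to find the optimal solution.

Constraint 1: 2x + 3y <= 12
Constraint 2: 1x + 2y <= 12
Feasible x range (need y >= 0): 0 <= x <= min(12/2, 12/1) => x in {0, ..., 6}.
Enumerate feasible integer points row by row (the coefficient of y is 1 > 0, so for each x the largest feasible y gives the best value):
  x = 0: y <= min((12 - 2*0)/3, (12 - 1*0)/2) => y in {0, ..., 4}; best 4*0 + 1*4 = 4
  x = 1: y <= min((12 - 2*1)/3, (12 - 1*1)/2) => y in {0, ..., 3}; best 4*1 + 1*3 = 7
  x = 2: y <= min((12 - 2*2)/3, (12 - 1*2)/2) => y in {0, ..., 2}; best 4*2 + 1*2 = 10
  x = 3: y <= min((12 - 2*3)/3, (12 - 1*3)/2) => y in {0, ..., 2}; best 4*3 + 1*2 = 14
  x = 4: y <= min((12 - 2*4)/3, (12 - 1*4)/2) => y in {0, ..., 1}; best 4*4 + 1*1 = 17
  x = 5: y <= min((12 - 2*5)/3, (12 - 1*5)/2) => y in {0}; best 4*5 + 1*0 = 20
  x = 6: y <= min((12 - 2*6)/3, (12 - 1*6)/2) => y in {0}; best 4*6 + 1*0 = 24
The maximum 4x + 1y = 24 is achieved at x = 6, y = 0.
Check: 2*6 + 3*0 = 12 <= 12 and 1*6 + 2*0 = 6 <= 12.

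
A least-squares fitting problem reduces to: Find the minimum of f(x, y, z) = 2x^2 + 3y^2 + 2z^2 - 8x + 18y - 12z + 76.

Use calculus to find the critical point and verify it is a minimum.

f(x,y,z) = 2x^2 + 3y^2 + 2z^2 - 8x + 18y - 12z + 76
df/dx = 4x + (-8) = 0 => x = 2
df/dy = 6y + (18) = 0 => y = -3
df/dz = 4z + (-12) = 0 => z = 3
f(2,-3,3) = 2*(2)^2 + 3*(-3)^2 + 2*(3)^2 + -8*(2) + 18*(-3) + -12*(3) + 76 = 23
Hessian is diagonal with entries 4, 6, 4 > 0, confirmed minimum.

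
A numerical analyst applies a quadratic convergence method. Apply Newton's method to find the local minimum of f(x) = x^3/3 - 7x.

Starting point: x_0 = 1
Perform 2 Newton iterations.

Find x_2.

f(x) = x^3/3 - 7x
f'(x) = x^2 - 7, f''(x) = 2x
Newton update: x_{n+1} = x_n - (x_n^2 - 7)/(2*x_n)
Step 1: x_0 = 1, f'=-6, f''=2, x_1 = 4
Step 2: x_1 = 4, f'=9, f''=8, x_2 = 23/8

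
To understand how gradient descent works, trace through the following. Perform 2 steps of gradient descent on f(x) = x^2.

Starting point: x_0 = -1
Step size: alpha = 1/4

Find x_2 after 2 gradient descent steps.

f(x) = x^2, f'(x) = 2x + (0)
Step 1: f'(-1) = -2, x_1 = -1 - 1/4 * -2 = -1/2
Step 2: f'(-1/2) = -1, x_2 = -1/2 - 1/4 * -1 = -1/4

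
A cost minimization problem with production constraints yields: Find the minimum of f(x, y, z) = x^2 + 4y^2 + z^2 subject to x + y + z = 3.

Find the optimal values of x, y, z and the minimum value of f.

Using Lagrange multipliers on f = x^2 + 4y^2 + z^2 with constraint x + y + z = 3:
Conditions: 2*1*x = lambda, 2*4*y = lambda, 2*1*z = lambda
So x = lambda/2, y = lambda/8, z = lambda/2
Substituting into constraint: lambda * (9/8) = 3
lambda = 8/3
x = 4/3, y = 1/3, z = 4/3
Minimum value = 4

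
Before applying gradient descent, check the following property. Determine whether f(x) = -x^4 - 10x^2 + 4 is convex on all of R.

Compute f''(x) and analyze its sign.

f(x) = -x^4 - 10x^2 + 4
f'(x) = -4x^3 + -20x
f''(x) = -12x^2 + -20
f''(x) = -12x^2 + -20 <= -20 < 0 for all x
Therefore, f is concave on R.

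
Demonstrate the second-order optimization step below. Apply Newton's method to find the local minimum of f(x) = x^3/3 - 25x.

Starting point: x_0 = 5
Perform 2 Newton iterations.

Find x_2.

f(x) = x^3/3 - 25x
f'(x) = x^2 - 25, f''(x) = 2x
Newton update: x_{n+1} = x_n - (x_n^2 - 25)/(2*x_n)
Step 1: x_0 = 5, f'=0, f''=10, x_1 = 5
Step 2: x_1 = 5, f'=0, f''=10, x_2 = 5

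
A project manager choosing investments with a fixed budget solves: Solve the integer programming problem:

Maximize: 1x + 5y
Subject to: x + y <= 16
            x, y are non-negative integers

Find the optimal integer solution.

Objective: 1x + 5y, constraint: x + y <= 16
Coefficient of y is 5 > coefficient of x is 1, so allocate the entire budget to y.
Optimal: x = 0, y = 16, value = 80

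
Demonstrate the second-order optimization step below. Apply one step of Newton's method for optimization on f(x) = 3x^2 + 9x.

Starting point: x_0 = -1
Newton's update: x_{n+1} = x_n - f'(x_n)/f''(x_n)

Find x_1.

f(x) = 3x^2 + 9x
f'(x) = 6x + (9), f''(x) = 6
Newton step: x_1 = x_0 - f'(x_0)/f''(x_0)
f'(-1) = 3
x_1 = -1 - 3/6 = -3/2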